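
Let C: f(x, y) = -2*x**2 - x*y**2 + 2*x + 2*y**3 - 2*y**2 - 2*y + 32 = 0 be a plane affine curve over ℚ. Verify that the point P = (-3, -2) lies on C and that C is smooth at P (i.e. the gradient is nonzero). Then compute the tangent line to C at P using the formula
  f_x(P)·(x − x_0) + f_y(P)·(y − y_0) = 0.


Tangent line at P: 10*x + 18*y + 66 = 0.

Step 1: f(-3, -2) = 0, so P lies on C.
Step 2: partial derivatives
  f_x(x, y) = -4*x - y**2 + 2, f_y(x, y) = -2*x*y + 6*y**2 - 4*y - 2.
  f_x(P) = 10, f_y(P) = 18 (gradient nonzero, so P is smooth).
Step 3: tangent line at P: 10·(x − -3) + 18·(y − -2) = 0.
Expanding: 10*x + 18*y + 66 = 0.


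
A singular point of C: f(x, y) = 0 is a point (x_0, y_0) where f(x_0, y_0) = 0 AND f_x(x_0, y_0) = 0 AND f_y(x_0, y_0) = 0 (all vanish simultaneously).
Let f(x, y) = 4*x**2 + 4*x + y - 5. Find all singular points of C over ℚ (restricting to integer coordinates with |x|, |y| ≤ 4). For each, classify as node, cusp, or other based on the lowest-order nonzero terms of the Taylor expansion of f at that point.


No singular points in the scanned grid; C is smooth there.

Compute partial derivatives:
  f_x = 8*x + 4.
  f_y = 1.
f_y = 1 is a nonzero constant, so f_y never vanishes: no point (x, y) can satisfy f = f_x = f_y = 0. In particular no (x, y) ∈ {−4, ..., 4}² is singular; the curve is smooth.


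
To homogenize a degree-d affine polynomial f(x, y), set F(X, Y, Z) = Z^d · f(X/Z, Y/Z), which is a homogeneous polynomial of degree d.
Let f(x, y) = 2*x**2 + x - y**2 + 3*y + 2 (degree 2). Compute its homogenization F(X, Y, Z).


F(X, Y, Z) = 2*X**2 + X*Z - Y**2 + 3*Y*Z + 2*Z**2

deg(f) = 2.
Substitute x = X/Z, y = Y/Z into f, then multiply by Z^2.
  monomial 2·x^2·y^0 ↦ 2·X^2·Y^0·Z^0.
  monomial 1·x^1·y^0 ↦ 1·X^1·Y^0·Z^1.
  monomial -1·x^0·y^2 ↦ -1·X^0·Y^2·Z^0.
  monomial 3·x^0·y^1 ↦ 3·X^0·Y^1·Z^1.
  monomial 2·x^0·y^0 ↦ 2·X^0·Y^0·Z^2.
Collecting: F(X, Y, Z) = 2*X**2 + X*Z - Y**2 + 3*Y*Z + 2*Z**2.


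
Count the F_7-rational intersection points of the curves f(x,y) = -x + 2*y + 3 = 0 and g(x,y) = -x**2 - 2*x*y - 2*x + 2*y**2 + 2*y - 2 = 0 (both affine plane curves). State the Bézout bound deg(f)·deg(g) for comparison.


Common zeros: ∅; count = 0; Bézout bound = 2.

deg(f) = 1, deg(g) = 2, so Bézout bound = 2.
Scan x ∈ F_7. For each x, list the y ∈ F_7 with f(x, y) ≡ 0 and those with g(x, y) ≡ 0 (mod 7); the common zeros in that column are the intersection.
  x = 0: f ≡ 0 at y ∈ {2}; g ≡ 0 at y ∈ ∅; common: ∅.
  x = 1: f ≡ 0 at y ∈ {6}; g ≡ 0 at y ∈ ∅; common: ∅.
  x = 2: f ≡ 0 at y ∈ {3}; g ≡ 0 at y ∈ {4}; common: ∅.
  x = 3: f ≡ 0 at y ∈ {0}; g ≡ 0 at y ∈ ∅; common: ∅.
  x = 4: f ≡ 0 at y ∈ {4}; g ≡ 0 at y ∈ ∅; common: ∅.
  x = 5: f ≡ 0 at y ∈ {1}; g ≡ 0 at y ∈ ∅; common: ∅.
  x = 6: f ≡ 0 at y ∈ {5}; g ≡ 0 at y ∈ ∅; common: ∅.
Collecting: common zeros = ∅, so the count is 0.
Comparison with the Bézout bound: 0 ≤ 2 = deg(f)·deg(g), as expected for curves with no common component (the affine F_7-count falls short of the bound because intersections may lie at infinity, over extension fields, or carry multiplicity).


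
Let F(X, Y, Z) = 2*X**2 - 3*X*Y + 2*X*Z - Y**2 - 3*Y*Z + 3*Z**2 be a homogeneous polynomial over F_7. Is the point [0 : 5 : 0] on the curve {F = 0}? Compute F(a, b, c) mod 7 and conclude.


F(0,5,0) ≡ 3 (mod 7); P is NOT on the curve.

Evaluate F(0, 5, 0) term-by-term (mod 7).
  2*X**2 ↦ 2·0·1·1 = 0
  -3*X*Y ↦ -3·0·5·1 = 0
  2*X*Z ↦ 2·0·1·0 = 0
  -Y**2 ↦ -1·1·25·1 = -25
  -3*Y*Z ↦ -3·1·5·0 = 0
  3*Z**2 ↦ 3·1·1·0 = 0
Sum: F(0, 5, 0) = (0) + (0) + (0) + (-25) + (0) + (0) = -25.
Reducing mod 7: -25 ≡ 3 (mod 7).
Since F(a, b, c) ≡ 3 ≠ 0 (mod 7), P does NOT lie on the curve.


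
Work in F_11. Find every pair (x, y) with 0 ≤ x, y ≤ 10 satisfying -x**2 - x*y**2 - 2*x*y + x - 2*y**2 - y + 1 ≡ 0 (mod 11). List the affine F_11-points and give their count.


Affine F_11-points: {(0, 6), (0, 10), (2, 8), (2, 10), (3, 5), (3, 9), (4, 0), (4, 4), (6, 4), (7, 5), (7, 8), (8, 0), (8, 6), (9, 9)}; count = 14.

For each of the 121 pairs (x, y) ∈ F_11², evaluate f(x, y) mod 11. Record the zeros.
  x = 0: [0↦1, 1↦9, 2↦2, 3↦2, 4↦9, 5↦1, 6↦0, 7↦6, 8↦8, 9↦6, 10↦0]  zeros at y ∈ {6, 10}
  x = 1: [0↦1, 1↦6, 2↦5, 3↦9, 4↦7, 5↦10, 6↦7, 7↦9, 8↦5, 9↦6, 10↦1]  zeros at y ∈ ∅
  x = 2: [0↦10, 1↦1, 2↦6, 3↦3, 4↦3, 5↦6, 6↦1, 7↦10, 8↦0, 9↦4, 10↦0]  zeros at y ∈ {8, 10}
  x = 3: [0↦6, 1↦5, 2↦5, 3↦6, 4↦8, 5↦0, 6↦4, 7↦9, 8↦4, 9↦0, 10↦8]  zeros at y ∈ {5, 9}
  x = 4: [0↦0, 1↦7, 2↦2, 3↦7, 4↦0, 5↦3, 6↦5, 7↦6, 8↦6, 9↦5, 10↦3]  zeros at y ∈ {0, 4}
  x = 5: [0↦3, 1↦7, 2↦8, 3↦6, 4↦1, 5↦4, 6↦4, 7↦1, 8↦6, 9↦8, 10↦7]  zeros at y ∈ ∅
  x = 6: [0↦4, 1↦5, 2↦1, 3↦3, 4↦0, 5↦3, 6↦1, 7↦5, 8↦4, 9↦9, 10↦9]  zeros at y ∈ {4}
  x = 7: [0↦3, 1↦1, 2↦3, 3↦9, 4↦8, 5↦0, 6↦7, 7↦7, 8↦0, 9↦8, 10↦9]  zeros at y ∈ {5, 8}
  x = 8: [0↦0, 1↦6, 2↦3, 3↦2, 4↦3, 5↦6, 6↦0, 7↦7, 8↦5, 9↦5, 10↦7]  zeros at y ∈ {0, 6}
  x = 9: [0↦6, 1↦9, 2↦1, 3↦4, 4↦7, 5↦10, 6↦2, 7↦5, 8↦8, 9↦0, 10↦3]  zeros at y ∈ {9}
  x = 10: [0↦10, 1↦10, 2↦8, 3↦4, 4↦9, 5↦1, 6↦2, 7↦1, 8↦9, 9↦4, 10↦8]  zeros at y ∈ ∅
Collecting zeros: affine points = {(0, 6), (0, 10), (2, 8), (2, 10), (3, 5), (3, 9), (4, 0), (4, 4), (6, 4), (7, 5), (7, 8), (8, 0), (8, 6), (9, 9)}.
Total count |C(F_11)_aff| = 14.


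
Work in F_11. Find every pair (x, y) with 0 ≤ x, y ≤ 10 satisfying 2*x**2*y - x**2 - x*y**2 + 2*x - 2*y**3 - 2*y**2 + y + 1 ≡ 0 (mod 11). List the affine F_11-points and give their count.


Affine F_11-points: {(0, 10), (1, 1), (1, 5), (1, 9), (3, 2), (3, 3), (3, 9), (4, 4), (4, 5), (4, 10), (5, 2), (5, 3), (5, 8), (9, 1), (9, 4), (9, 6)}; count = 16.

For each of the 121 pairs (x, y) ∈ F_11², evaluate f(x, y) mod 11. Record the zeros.
  x = 0: [0↦1, 1↦9, 2↦1, 3↦9, 4↦10, 5↦3, 6↦9, 7↦5, 8↦1, 9↦7, 10↦0]  zeros at y ∈ {10}
  x = 1: [0↦2, 1↦0, 2↦2, 3↦7, 4↦3, 5↦0, 6↦8, 7↦4, 8↦9, 9↦0, 10↦9]  zeros at y ∈ {1, 5, 9}
  x = 2: [0↦1, 1↦4, 2↦9, 3↦4, 4↦10, 5↦4, 6↦7, 7↦7, 8↦3, 9↦5, 10↦1]  zeros at y ∈ ∅
  x = 3: [0↦9, 1↦10, 2↦0, 3↦0, 4↦9, 5↦4, 6↦6, 7↦3, 8↦5, 9↦0, 10↦9]  zeros at y ∈ {2, 3, 9}
  x = 4: [0↦4, 1↦7, 2↦8, 3↦6, 4↦0, 5↦0, 6↦5, 7↦3, 8↦4, 9↦7, 10↦0]  zeros at y ∈ {4, 5, 10}
  x = 5: [0↦8, 1↦6, 2↦0, 3↦0, 4↦5, 5↦3, 6↦4, 7↦7, 8↦0, 9↦4, 10↦7]  zeros at y ∈ {2, 3, 8}
  x = 6: [0↦10, 1↦7, 2↦9, 3↦4, 4↦2, 5↦2, 6↦3, 7↦4, 8↦4, 9↦2, 10↦8]  zeros at y ∈ ∅
  x = 7: [0↦10, 1↦10, 2↦2, 3↦7, 4↦2, 5↦8, 6↦2, 7↦5, 8↦5, 9↦1, 10↦3]  zeros at y ∈ ∅
  x = 8: [0↦8, 1↦4, 2↦1, 3↦9, 4↦5, 5↦10, 6↦1, 7↦10, 8↦3, 9↦1, 10↦3]  zeros at y ∈ ∅
  x = 9: [0↦4, 1↦0, 2↦6, 3↦10, 4↦0, 5↦8, 6↦0, 7↦8, 8↦9, 9↦2, 10↦8]  zeros at y ∈ {1, 4, 6}
  x = 10: [0↦9, 1↦9, 2↦6, 3↦10, 4↦9, 5↦2, 6↦10, 7↦10, 8↦1, 9↦4, 10↦7]  zeros at y ∈ ∅
Collecting zeros: affine points = {(0, 10), (1, 1), (1, 5), (1, 9), (3, 2), (3, 3), (3, 9), (4, 4), (4, 5), (4, 10), (5, 2), (5, 3), (5, 8), (9, 1), (9, 4), (9, 6)}.
Total count |C(F_11)_aff| = 16.


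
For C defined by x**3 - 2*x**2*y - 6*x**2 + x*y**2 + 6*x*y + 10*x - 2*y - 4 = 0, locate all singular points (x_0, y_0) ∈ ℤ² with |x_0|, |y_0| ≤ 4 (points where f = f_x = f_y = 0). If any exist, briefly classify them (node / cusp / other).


Singular points: {(1, -1)}; classification: node.

Compute partial derivatives:
  f_x = 3*x**2 - 4*x*y - 12*x + y**2 + 6*y + 10.
  f_y = -2*x**2 + 2*x*y + 6*x - 2.
Scan x_0 ∈ {−4, ..., 4}. For each x_0, f_y(x_0, y) is a polynomial in y; find its integer roots y ∈ {−4, ..., 4}, then test f_x and f at those candidates.
  x = -4: f_y(-4, y) = -8*y - 58; no integer root y with |y| ≤ 4.
  x = -3: f_y(-3, y) = -6*y - 38; no integer root y with |y| ≤ 4.
  x = -2: f_y(-2, y) = -4*y - 22; no integer root y with |y| ≤ 4.
  x = -1: f_y(-1, y) = -2*y - 10; no integer root y with |y| ≤ 4.
  x = 0: f_y(0, y) = -2; no integer root y with |y| ≤ 4.
  x = 1: f_y(1, y) = 2*y + 2; vanishes at y ∈ {-1}. (1, -1): f_x = 0, f = 0 — SINGULAR.
  x = 2: f_y(2, y) = 4*y + 2; no integer root y with |y| ≤ 4.
  x = 3: f_y(3, y) = 6*y - 2; no integer root y with |y| ≤ 4.
  x = 4: f_y(4, y) = 8*y - 10; no integer root y with |y| ≤ 4.
Only singular point on the grid: (1, -1).
Classify: substitute x = 1 + u, y = -1 + v and expand: f = u**3 - 2*u**2*v - u**2 + u*v**2 + v**2.
No constant or linear terms (consistent with a singular point). Quadratic part: -u**2 + v**2. Cubic part: u**3 - 2*u**2*v + u*v**2.
The quadratic part v**2 - u**2 = (v − u)(v + u) splits into two distinct linear factors, so there are two distinct tangent lines y − -1 = ±(x − 1) — this is a node (ordinary double point).
Classification: node.


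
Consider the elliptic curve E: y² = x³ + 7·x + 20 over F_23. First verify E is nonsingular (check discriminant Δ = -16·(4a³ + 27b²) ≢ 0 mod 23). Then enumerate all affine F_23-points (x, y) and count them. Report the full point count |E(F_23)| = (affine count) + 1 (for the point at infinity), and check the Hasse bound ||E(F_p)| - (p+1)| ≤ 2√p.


Affine points = {(6, 5), (6, 18), (8, 6), (8, 17), (10, 3), (10, 20), (11, 5), (11, 18), (13, 10), (13, 13), (15, 2), (15, 21), (20, 8), (20, 15), (22, 9), (22, 14)}; affine count = 16; |E(F_23)| = 17.

Discriminant check: Δ ∝ 4a³ + 27b² = 4·7³ + 27·20² = 4·343 + 27·400 ≡ 5 (mod 23). Nonzero ⇒ E is nonsingular.
For each x ∈ F_23, compute rhs = x³ + 7·x + 20 mod 23, then count y ∈ F_23 with y² ≡ rhs.
  x = 0: rhs = 20, matching y values: none (0 points).
  x = 1: rhs = 5, matching y values: none (0 points).
  x = 2: rhs = 19, matching y values: none (0 points).
  x = 3: rhs = 22, matching y values: none (0 points).
  x = 4: rhs = 20, matching y values: none (0 points).
  x = 5: rhs = 19, matching y values: none (0 points).
  x = 6: rhs = 2, matching y values: 5, 18 (2 points).
  x = 7: rhs = 21, matching y values: none (0 points).
  x = 8: rhs = 13, matching y values: 6, 17 (2 points).
  x = 9: rhs = 7, matching y values: none (0 points).
  x = 10: rhs = 9, matching y values: 3, 20 (2 points).
  x = 11: rhs = 2, matching y values: 5, 18 (2 points).
  x = 12: rhs = 15, matching y values: none (0 points).
  x = 13: rhs = 8, matching y values: 10, 13 (2 points).
  x = 14: rhs = 10, matching y values: none (0 points).
  x = 15: rhs = 4, matching y values: 2, 21 (2 points).
  x = 16: rhs = 19, matching y values: none (0 points).
  x = 17: rhs = 15, matching y values: none (0 points).
  x = 18: rhs = 21, matching y values: none (0 points).
  x = 19: rhs = 20, matching y values: none (0 points).
  x = 20: rhs = 18, matching y values: 8, 15 (2 points).
  x = 21: rhs = 21, matching y values: none (0 points).
  x = 22: rhs = 12, matching y values: 9, 14 (2 points).
Total affine count: 16.
Full point count |E(F_23)| = 16 + 1 = 17.
Hasse bound: |17 − (23+1)| = |-7| = 7 ≤ 2√23 ≈ 9.5917 ✓.


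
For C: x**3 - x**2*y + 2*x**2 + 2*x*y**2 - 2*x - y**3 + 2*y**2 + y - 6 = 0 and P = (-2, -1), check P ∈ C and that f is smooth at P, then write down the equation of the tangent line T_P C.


Tangent line at P: -2*y - 2 = 0.

Step 1: f(-2, -1) = 0, so P lies on C.
Step 2: partial derivatives
  f_x(x, y) = 3*x**2 - 2*x*y + 4*x + 2*y**2 - 2, f_y(x, y) = -x**2 + 4*x*y - 3*y**2 + 4*y + 1.
  f_x(P) = 0, f_y(P) = -2 (gradient nonzero, so P is smooth).
Step 3: tangent line at P: 0·(x − -2) + -2·(y − -1) = 0.
Expanding: -2*y - 2 = 0.


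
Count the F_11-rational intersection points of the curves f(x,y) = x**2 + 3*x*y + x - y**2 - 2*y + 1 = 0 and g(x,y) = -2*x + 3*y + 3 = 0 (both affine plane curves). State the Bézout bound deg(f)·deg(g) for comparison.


Common zeros: ∅; count = 0; Bézout bound = 2.

deg(f) = 2, deg(g) = 1, so Bézout bound = 2.
Scan x ∈ F_11. For each x, list the y ∈ F_11 with f(x, y) ≡ 0 and those with g(x, y) ≡ 0 (mod 11); the common zeros in that column are the intersection.
  x = 0: f ≡ 0 at y ∈ ∅; g ≡ 0 at y ∈ {10}; common: ∅.
  x = 1: f ≡ 0 at y ∈ ∅; g ≡ 0 at y ∈ {7}; common: ∅.
  x = 2: f ≡ 0 at y ∈ {2}; g ≡ 0 at y ∈ {4}; common: ∅.
  x = 3: f ≡ 0 at y ∈ ∅; g ≡ 0 at y ∈ {1}; common: ∅.
  x = 4: f ≡ 0 at y ∈ ∅; g ≡ 0 at y ∈ {9}; common: ∅.
  x = 5: f ≡ 0 at y ∈ ∅; g ≡ 0 at y ∈ {6}; common: ∅.
  x = 6: f ≡ 0 at y ∈ ∅; g ≡ 0 at y ∈ {3}; common: ∅.
  x = 7: f ≡ 0 at y ∈ ∅; g ≡ 0 at y ∈ {0}; common: ∅.
  x = 8: f ≡ 0 at y ∈ ∅; g ≡ 0 at y ∈ {8}; common: ∅.
  x = 9: f ≡ 0 at y ∈ ∅; g ≡ 0 at y ∈ {5}; common: ∅.
  x = 10: f ≡ 0 at y ∈ ∅; g ≡ 0 at y ∈ {2}; common: ∅.
Collecting: common zeros = ∅, so the count is 0.
Comparison with the Bézout bound: 0 ≤ 2 = deg(f)·deg(g), as expected for curves with no common component (the affine F_11-count falls short of the bound because intersections may lie at infinity, over extension fields, or carry multiplicity).


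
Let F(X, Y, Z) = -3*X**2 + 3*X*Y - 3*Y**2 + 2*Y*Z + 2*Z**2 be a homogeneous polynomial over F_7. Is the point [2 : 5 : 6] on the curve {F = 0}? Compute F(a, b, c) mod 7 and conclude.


F(2,5,6) ≡ 5 (mod 7); P is NOT on the curve.

Evaluate F(2, 5, 6) term-by-term (mod 7).
  -3*X**2 ↦ -3·4·1·1 = -12
  3*X*Y ↦ 3·2·5·1 = 30
  -3*Y**2 ↦ -3·1·25·1 = -75
  2*Y*Z ↦ 2·1·5·6 = 60
  2*Z**2 ↦ 2·1·1·36 = 72
Sum: F(2, 5, 6) = (-12) + (30) + (-75) + (60) + (72) = 75.
Reducing mod 7: 75 ≡ 5 (mod 7).
Since F(a, b, c) ≡ 5 ≠ 0 (mod 7), P does NOT lie on the curve.


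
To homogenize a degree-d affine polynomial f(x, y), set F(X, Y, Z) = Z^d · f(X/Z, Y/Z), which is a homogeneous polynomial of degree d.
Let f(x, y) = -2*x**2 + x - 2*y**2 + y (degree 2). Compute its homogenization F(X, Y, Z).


F(X, Y, Z) = -2*X**2 + X*Z - 2*Y**2 + Y*Z

deg(f) = 2.
Substitute x = X/Z, y = Y/Z into f, then multiply by Z^2.
  monomial -2·x^2·y^0 ↦ -2·X^2·Y^0·Z^0.
  monomial 1·x^1·y^0 ↦ 1·X^1·Y^0·Z^1.
  monomial -2·x^0·y^2 ↦ -2·X^0·Y^2·Z^0.
  monomial 1·x^0·y^1 ↦ 1·X^0·Y^1·Z^1.
Collecting: F(X, Y, Z) = -2*X**2 + X*Z - 2*Y**2 + Y*Z.


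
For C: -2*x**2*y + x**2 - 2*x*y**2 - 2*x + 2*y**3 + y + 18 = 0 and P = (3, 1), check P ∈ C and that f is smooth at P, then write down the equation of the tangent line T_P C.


Tangent line at P: -10*x - 23*y + 53 = 0.

Step 1: f(3, 1) = 0, so P lies on C.
Step 2: partial derivatives
  f_x(x, y) = -4*x*y + 2*x - 2*y**2 - 2, f_y(x, y) = -2*x**2 - 4*x*y + 6*y**2 + 1.
  f_x(P) = -10, f_y(P) = -23 (gradient nonzero, so P is smooth).
Step 3: tangent line at P: -10·(x − 3) + -23·(y − 1) = 0.
Expanding: -10*x - 23*y + 53 = 0.


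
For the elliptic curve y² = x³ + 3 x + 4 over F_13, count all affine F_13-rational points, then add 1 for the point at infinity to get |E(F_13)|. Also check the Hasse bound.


Affine points = {(0, 2), (0, 11), (3, 1), (3, 12), (5, 1), (5, 12), (6, 2), (6, 11), (7, 2), (7, 11), (11, 4), (11, 9), (12, 0)}; affine count = 13; |E(F_13)| = 14.

Discriminant check: Δ ∝ 4a³ + 27b² = 4·3³ + 27·4² = 4·27 + 27·16 ≡ 7 (mod 13). Nonzero ⇒ E is nonsingular.
For each x ∈ F_13, compute rhs = x³ + 3·x + 4 mod 13, then count y ∈ F_13 with y² ≡ rhs.
  x = 0: rhs = 4, matching y values: 2, 11 (2 points).
  x = 1: rhs = 8, matching y values: none (0 points).
  x = 2: rhs = 5, matching y values: none (0 points).
  x = 3: rhs = 1, matching y values: 1, 12 (2 points).
  x = 4: rhs = 2, matching y values: none (0 points).
  x = 5: rhs = 1, matching y values: 1, 12 (2 points).
  x = 6: rhs = 4, matching y values: 2, 11 (2 points).
  x = 7: rhs = 4, matching y values: 2, 11 (2 points).
  x = 8: rhs = 7, matching y values: none (0 points).
  x = 9: rhs = 6, matching y values: none (0 points).
  x = 10: rhs = 7, matching y values: none (0 points).
  x = 11: rhs = 3, matching y values: 4, 9 (2 points).
  x = 12: rhs = 0, matching y values: 0 (1 points).
Total affine count: 13.
Full point count |E(F_13)| = 13 + 1 = 14.
Hasse bound: |14 − (13+1)| = |0| = 0 ≤ 2√13 ≈ 7.2111 ✓.


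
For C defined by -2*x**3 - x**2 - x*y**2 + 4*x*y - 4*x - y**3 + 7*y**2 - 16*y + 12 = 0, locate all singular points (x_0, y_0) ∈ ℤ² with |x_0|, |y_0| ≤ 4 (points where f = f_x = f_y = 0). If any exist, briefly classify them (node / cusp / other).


Singular points: {(0, 2)}; classification: node.

Compute partial derivatives:
  f_x = -6*x**2 - 2*x - y**2 + 4*y - 4.
  f_y = -2*x*y + 4*x - 3*y**2 + 14*y - 16.
Scan x_0 ∈ {−4, ..., 4}. For each x_0, f_y(x_0, y) is a polynomial in y; find its integer roots y ∈ {−4, ..., 4}, then test f_x and f at those candidates.
  x = -4: f_y(-4, y) = -3*y**2 + 22*y - 32; vanishes at y ∈ {2}. (-4, 2): f_x = -88 ≠ 0.
  x = -3: f_y(-3, y) = -3*y**2 + 20*y - 28; vanishes at y ∈ {2}. (-3, 2): f_x = -48 ≠ 0.
  x = -2: f_y(-2, y) = -3*y**2 + 18*y - 24; vanishes at y ∈ {2, 4}. (-2, 2): f_x = -20 ≠ 0; (-2, 4): f_x = -24 ≠ 0.
  x = -1: f_y(-1, y) = -3*y**2 + 16*y - 20; vanishes at y ∈ {2}. (-1, 2): f_x = -4 ≠ 0.
  x = 0: f_y(0, y) = -3*y**2 + 14*y - 16; vanishes at y ∈ {2}. (0, 2): f_x = 0, f = 0 — SINGULAR.
  x = 1: f_y(1, y) = -3*y**2 + 12*y - 12; vanishes at y ∈ {2}. (1, 2): f_x = -8 ≠ 0.
  x = 2: f_y(2, y) = -3*y**2 + 10*y - 8; vanishes at y ∈ {2}. (2, 2): f_x = -28 ≠ 0.
  x = 3: f_y(3, y) = -3*y**2 + 8*y - 4; vanishes at y ∈ {2}. (3, 2): f_x = -60 ≠ 0.
  x = 4: f_y(4, y) = -3*y**2 + 6*y; vanishes at y ∈ {0, 2}. (4, 0): f_x = -108 ≠ 0; (4, 2): f_x = -104 ≠ 0.
Only singular point on the grid: (0, 2).
Classify: substitute x = 0 + u, y = 2 + v and expand: f = -2*u**3 - u**2 - u*v**2 - v**3 + v**2.
No constant or linear terms (consistent with a singular point). Quadratic part: -u**2 + v**2. Cubic part: -2*u**3 - u*v**2 - v**3.
The quadratic part v**2 - u**2 = (v − u)(v + u) splits into two distinct linear factors, so there are two distinct tangent lines y − 2 = ±(x − 0) — this is a node (ordinary double point).
Classification: node.


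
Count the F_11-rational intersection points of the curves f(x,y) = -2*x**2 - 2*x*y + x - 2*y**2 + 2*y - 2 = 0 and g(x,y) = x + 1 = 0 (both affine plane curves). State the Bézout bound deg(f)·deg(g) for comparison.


Common zeros: {(10, 3), (10, 10)}; count = 2; Bézout bound = 2.

deg(f) = 2, deg(g) = 1, so Bézout bound = 2.
Scan x ∈ F_11. For each x, list the y ∈ F_11 with f(x, y) ≡ 0 and those with g(x, y) ≡ 0 (mod 11); the common zeros in that column are the intersection.
  x = 0: f ≡ 0 at y ∈ ∅; g ≡ 0 at y ∈ ∅; common: ∅.
  x = 1: f ≡ 0 at y ∈ {2, 9}; g ≡ 0 at y ∈ ∅; common: ∅.
  x = 2: f ≡ 0 at y ∈ ∅; g ≡ 0 at y ∈ ∅; common: ∅.
  x = 3: f ≡ 0 at y ∈ {2, 7}; g ≡ 0 at y ∈ ∅; common: ∅.
  x = 4: f ≡ 0 at y ∈ {3, 5}; g ≡ 0 at y ∈ ∅; common: ∅.
  x = 5: f ≡ 0 at y ∈ ∅; g ≡ 0 at y ∈ ∅; common: ∅.
  x = 6: f ≡ 0 at y ∈ ∅; g ≡ 0 at y ∈ ∅; common: ∅.
  x = 7: f ≡ 0 at y ∈ {7, 9}; g ≡ 0 at y ∈ ∅; common: ∅.
  x = 8: f ≡ 0 at y ∈ {5, 10}; g ≡ 0 at y ∈ ∅; common: ∅.
  x = 9: f ≡ 0 at y ∈ ∅; g ≡ 0 at y ∈ ∅; common: ∅.
  x = 10: f ≡ 0 at y ∈ {3, 10}; g ≡ 0 at y ∈ {0, 1, 2, 3, 4, 5, 6, 7, 8, 9, 10}; common: {3, 10}.
Collecting: common zeros = {(10, 3), (10, 10)}, so the count is 2.
Comparison with the Bézout bound: 2 ≤ 2 = deg(f)·deg(g), as expected for curves with no common component (the bound is attained).


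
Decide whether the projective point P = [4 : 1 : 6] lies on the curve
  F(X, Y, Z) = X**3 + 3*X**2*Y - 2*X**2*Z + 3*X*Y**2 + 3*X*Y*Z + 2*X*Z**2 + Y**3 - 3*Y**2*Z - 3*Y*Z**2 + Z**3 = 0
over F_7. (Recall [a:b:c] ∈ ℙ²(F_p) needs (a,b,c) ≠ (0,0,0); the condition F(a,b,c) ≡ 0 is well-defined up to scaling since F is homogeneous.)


F(4,1,6) ≡ 5 (mod 7); P is NOT on the curve.

Evaluate F(4, 1, 6) term-by-term (mod 7).
  X**3 ↦ 1·64·1·1 = 64
  3*X**2*Y ↦ 3·16·1·1 = 48
  -2*X**2*Z ↦ -2·16·1·6 = -192
  3*X*Y**2 ↦ 3·4·1·1 = 12
  3*X*Y*Z ↦ 3·4·1·6 = 72
  2*X*Z**2 ↦ 2·4·1·36 = 288
  Y**3 ↦ 1·1·1·1 = 1
  -3*Y**2*Z ↦ -3·1·1·6 = -18
  -3*Y*Z**2 ↦ -3·1·1·36 = -108
  Z**3 ↦ 1·1·1·216 = 216
Sum: F(4, 1, 6) = (64) + (48) + (-192) + (12) + (72) + (288) + (1) + (-18) + (-108) + (216) = 383.
Reducing mod 7: 383 ≡ 5 (mod 7).
Since F(a, b, c) ≡ 5 ≠ 0 (mod 7), P does NOT lie on the curve.


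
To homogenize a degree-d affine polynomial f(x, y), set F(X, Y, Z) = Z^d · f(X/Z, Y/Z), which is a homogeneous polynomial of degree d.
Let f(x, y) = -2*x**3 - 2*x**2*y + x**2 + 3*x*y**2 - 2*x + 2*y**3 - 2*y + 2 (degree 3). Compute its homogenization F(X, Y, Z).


F(X, Y, Z) = -2*X**3 - 2*X**2*Y + X**2*Z + 3*X*Y**2 - 2*X*Z**2 + 2*Y**3 - 2*Y*Z**2 + 2*Z**3

deg(f) = 3.
Substitute x = X/Z, y = Y/Z into f, then multiply by Z^3.
  monomial -2·x^3·y^0 ↦ -2·X^3·Y^0·Z^0.
  monomial -2·x^2·y^1 ↦ -2·X^2·Y^1·Z^0.
  monomial 1·x^2·y^0 ↦ 1·X^2·Y^0·Z^1.
  monomial 3·x^1·y^2 ↦ 3·X^1·Y^2·Z^0.
  monomial -2·x^1·y^0 ↦ -2·X^1·Y^0·Z^2.
  monomial 2·x^0·y^3 ↦ 2·X^0·Y^3·Z^0.
  monomial -2·x^0·y^1 ↦ -2·X^0·Y^1·Z^2.
  monomial 2·x^0·y^0 ↦ 2·X^0·Y^0·Z^3.
Collecting: F(X, Y, Z) = -2*X**3 - 2*X**2*Y + X**2*Z + 3*X*Y**2 - 2*X*Z**2 + 2*Y**3 - 2*Y*Z**2 + 2*Z**3.


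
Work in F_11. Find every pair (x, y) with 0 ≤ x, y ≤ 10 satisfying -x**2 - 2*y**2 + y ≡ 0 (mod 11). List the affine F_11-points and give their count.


Affine F_11-points: {(0, 0), (0, 6), (1, 8), (1, 9), (4, 2), (4, 4), (7, 2), (7, 4), (10, 8), (10, 9)}; count = 10.

For each of the 121 pairs (x, y) ∈ F_11², evaluate f(x, y) mod 11. Record the zeros.
  x = 0: [0↦0, 1↦10, 2↦5, 3↦7, 4↦5, 5↦10, 6↦0, 7↦8, 8↦1, 9↦1, 10↦8]  zeros at y ∈ {0, 6}
  x = 1: [0↦10, 1↦9, 2↦4, 3↦6, 4↦4, 5↦9, 6↦10, 7↦7, 8↦0, 9↦0, 10↦7]  zeros at y ∈ {8, 9}
  x = 2: [0↦7, 1↦6, 2↦1, 3↦3, 4↦1, 5↦6, 6↦7, 7↦4, 8↦8, 9↦8, 10↦4]  zeros at y ∈ ∅
  x = 3: [0↦2, 1↦1, 2↦7, 3↦9, 4↦7, 5↦1, 6↦2, 7↦10, 8↦3, 9↦3, 10↦10]  zeros at y ∈ ∅
  x = 4: [0↦6, 1↦5, 2↦0, 3↦2, 4↦0, 5↦5, 6↦6, 7↦3, 8↦7, 9↦7, 10↦3]  zeros at y ∈ {2, 4}
  x = 5: [0↦8, 1↦7, 2↦2, 3↦4, 4↦2, 5↦7, 6↦8, 7↦5, 8↦9, 9↦9, 10↦5]  zeros at y ∈ ∅
  x = 6: [0↦8, 1↦7, 2↦2, 3↦4, 4↦2, 5↦7, 6↦8, 7↦5, 8↦9, 9↦9, 10↦5]  zeros at y ∈ ∅
  x = 7: [0↦6, 1↦5, 2↦0, 3↦2, 4↦0, 5↦5, 6↦6, 7↦3, 8↦7, 9↦7, 10↦3]  zeros at y ∈ {2, 4}
  x = 8: [0↦2, 1↦1, 2↦7, 3↦9, 4↦7, 5↦1, 6↦2, 7↦10, 8↦3, 9↦3, 10↦10]  zeros at y ∈ ∅
  x = 9: [0↦7, 1↦6, 2↦1, 3↦3, 4↦1, 5↦6, 6↦7, 7↦4, 8↦8, 9↦8, 10↦4]  zeros at y ∈ ∅
  x = 10: [0↦10, 1↦9, 2↦4, 3↦6, 4↦4, 5↦9, 6↦10, 7↦7, 8↦0, 9↦0, 10↦7]  zeros at y ∈ {8, 9}
Collecting zeros: affine points = {(0, 0), (0, 6), (1, 8), (1, 9), (4, 2), (4, 4), (7, 2), (7, 4), (10, 8), (10, 9)}.
Total count |C(F_11)_aff| = 10.


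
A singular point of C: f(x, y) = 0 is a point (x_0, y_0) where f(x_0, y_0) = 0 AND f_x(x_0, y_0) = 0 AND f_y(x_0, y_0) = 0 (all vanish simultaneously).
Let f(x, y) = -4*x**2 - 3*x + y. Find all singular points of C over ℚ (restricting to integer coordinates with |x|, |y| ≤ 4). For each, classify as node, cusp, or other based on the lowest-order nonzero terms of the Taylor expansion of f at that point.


No singular points in the scanned grid; C is smooth there.

Compute partial derivatives:
  f_x = -8*x - 3.
  f_y = 1.
f_y = 1 is a nonzero constant, so f_y never vanishes: no point (x, y) can satisfy f = f_x = f_y = 0. In particular no (x, y) ∈ {−4, ..., 4}² is singular; the curve is smooth.


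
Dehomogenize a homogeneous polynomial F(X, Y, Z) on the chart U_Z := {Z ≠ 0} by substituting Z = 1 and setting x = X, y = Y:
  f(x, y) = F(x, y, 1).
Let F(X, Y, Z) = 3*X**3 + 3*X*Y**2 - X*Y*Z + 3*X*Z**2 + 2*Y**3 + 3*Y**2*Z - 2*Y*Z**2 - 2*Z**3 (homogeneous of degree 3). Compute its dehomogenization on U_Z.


f(x, y) = 3*x**3 + 3*x*y**2 - x*y + 3*x + 2*y**3 + 3*y**2 - 2*y - 2

On U_Z we set Z = 1. Each monomial c·X^i·Y^j·Z^k in F becomes c·x^i·y^j·1^k = c·x^i·y^j.
Substituting Z = 1: F(X, Y, 1) = 3*x**3 + 3*x*y**2 - x*y + 3*x + 2*y**3 + 3*y**2 - 2*y - 2.
Note: deg(f) ≤ deg(F) = 3; strict inequality happens when F is divisible by Z (lost terms).


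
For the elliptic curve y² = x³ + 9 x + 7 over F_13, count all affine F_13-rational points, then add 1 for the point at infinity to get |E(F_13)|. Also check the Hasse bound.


Affine points = {(1, 2), (1, 11), (3, 3), (3, 10), (4, 4), (4, 9), (6, 2), (6, 11), (7, 6), (7, 7), (12, 6), (12, 7)}; affine count = 12; |E(F_13)| = 13.

Discriminant check: Δ ∝ 4a³ + 27b² = 4·9³ + 27·7² = 4·729 + 27·49 ≡ 1 (mod 13). Nonzero ⇒ E is nonsingular.
For each x ∈ F_13, compute rhs = x³ + 9·x + 7 mod 13, then count y ∈ F_13 with y² ≡ rhs.
  x = 0: rhs = 7, matching y values: none (0 points).
  x = 1: rhs = 4, matching y values: 2, 11 (2 points).
  x = 2: rhs = 7, matching y values: none (0 points).
  x = 3: rhs = 9, matching y values: 3, 10 (2 points).
  x = 4: rhs = 3, matching y values: 4, 9 (2 points).
  x = 5: rhs = 8, matching y values: none (0 points).
  x = 6: rhs = 4, matching y values: 2, 11 (2 points).
  x = 7: rhs = 10, matching y values: 6, 7 (2 points).
  x = 8: rhs = 6, matching y values: none (0 points).
  x = 9: rhs = 11, matching y values: none (0 points).
  x = 10: rhs = 5, matching y values: none (0 points).
  x = 11: rhs = 7, matching y values: none (0 points).
  x = 12: rhs = 10, matching y values: 6, 7 (2 points).
Total affine count: 12.
Full point count |E(F_13)| = 12 + 1 = 13.
Hasse bound: |13 − (13+1)| = |-1| = 1 ≤ 2√13 ≈ 7.2111 ✓.


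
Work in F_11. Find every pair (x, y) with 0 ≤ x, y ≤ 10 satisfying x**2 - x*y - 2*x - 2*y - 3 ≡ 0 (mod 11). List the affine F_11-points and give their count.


Affine F_11-points: {(0, 4), (1, 6), (2, 2), (3, 0), (4, 10), (5, 8), (6, 4), (7, 6), (8, 10), (10, 0)}; count = 10.

For each of the 121 pairs (x, y) ∈ F_11², evaluate f(x, y) mod 11. Record the zeros.
  x = 0: [0↦8, 1↦6, 2↦4, 3↦2, 4↦0, 5↦9, 6↦7, 7↦5, 8↦3, 9↦1, 10↦10]  zeros at y ∈ {4}
  x = 1: [0↦7, 1↦4, 2↦1, 3↦9, 4↦6, 5↦3, 6↦0, 7↦8, 8↦5, 9↦2, 10↦10]  zeros at y ∈ {6}
  x = 2: [0↦8, 1↦4, 2↦0, 3↦7, 4↦3, 5↦10, 6↦6, 7↦2, 8↦9, 9↦5, 10↦1]  zeros at y ∈ {2}
  x = 3: [0↦0, 1↦6, 2↦1, 3↦7, 4↦2, 5↦8, 6↦3, 7↦9, 8↦4, 9↦10, 10↦5]  zeros at y ∈ {0}
  x = 4: [0↦5, 1↦10, 2↦4, 3↦9, 4↦3, 5↦8, 6↦2, 7↦7, 8↦1, 9↦6, 10↦0]  zeros at y ∈ {10}
  x = 5: [0↦1, 1↦5, 2↦9, 3↦2, 4↦6, 5↦10, 6↦3, 7↦7, 8↦0, 9↦4, 10↦8]  zeros at y ∈ {8}
  x = 6: [0↦10, 1↦2, 2↦5, 3↦8, 4↦0, 5↦3, 6↦6, 7↦9, 8↦1, 9↦4, 10↦7]  zeros at y ∈ {4}
  x = 7: [0↦10, 1↦1, 2↦3, 3↦5, 4↦7, 5↦9, 6↦0, 7↦2, 8↦4, 9↦6, 10↦8]  zeros at y ∈ {6}
  x = 8: [0↦1, 1↦2, 2↦3, 3↦4, 4↦5, 5↦6, 6↦7, 7↦8, 8↦9, 9↦10, 10↦0]  zeros at y ∈ {10}
  x = 9: [0↦5, 1↦5, 2↦5, 3↦5, 4↦5, 5↦5, 6↦5, 7↦5, 8↦5, 9↦5, 10↦5]  zeros at y ∈ ∅
  x = 10: [0↦0, 1↦10, 2↦9, 3↦8, 4↦7, 5↦6, 6↦5, 7↦4, 8↦3, 9↦2, 10↦1]  zeros at y ∈ {0}
Collecting zeros: affine points = {(0, 4), (1, 6), (2, 2), (3, 0), (4, 10), (5, 8), (6, 4), (7, 6), (8, 10), (10, 0)}.
Total count |C(F_11)_aff| = 10.


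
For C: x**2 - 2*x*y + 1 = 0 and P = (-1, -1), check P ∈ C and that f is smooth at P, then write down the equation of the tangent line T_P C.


Tangent line at P: 2*y + 2 = 0.

Step 1: f(-1, -1) = 0, so P lies on C.
Step 2: partial derivatives
  f_x(x, y) = 2*x - 2*y, f_y(x, y) = -2*x.
  f_x(P) = 0, f_y(P) = 2 (gradient nonzero, so P is smooth).
Step 3: tangent line at P: 0·(x − -1) + 2·(y − -1) = 0.
Expanding: 2*y + 2 = 0.


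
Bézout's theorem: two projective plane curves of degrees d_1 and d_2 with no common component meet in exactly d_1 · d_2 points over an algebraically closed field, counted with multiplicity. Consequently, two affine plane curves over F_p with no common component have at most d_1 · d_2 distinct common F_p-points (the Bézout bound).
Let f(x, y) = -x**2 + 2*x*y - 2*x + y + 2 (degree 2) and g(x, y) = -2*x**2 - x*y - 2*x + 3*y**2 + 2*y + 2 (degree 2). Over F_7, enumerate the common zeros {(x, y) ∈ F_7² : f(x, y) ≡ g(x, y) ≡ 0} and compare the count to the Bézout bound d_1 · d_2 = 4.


Common zeros: ∅; count = 0; Bézout bound = 4.

deg(f) = 2, deg(g) = 2, so Bézout bound = 4.
Scan x ∈ F_7. For each x, list the y ∈ F_7 with f(x, y) ≡ 0 and those with g(x, y) ≡ 0 (mod 7); the common zeros in that column are the intersection.
  x = 0: f ≡ 0 at y ∈ {5}; g ≡ 0 at y ∈ {1, 3}; common: ∅.
  x = 1: f ≡ 0 at y ∈ {5}; g ≡ 0 at y ∈ {3, 6}; common: ∅.
  x = 2: f ≡ 0 at y ∈ {4}; g ≡ 0 at y ∈ {1, 6}; common: ∅.
  x = 3: f ≡ 0 at y ∈ ∅; g ≡ 0 at y ∈ ∅; common: ∅.
  x = 4: f ≡ 0 at y ∈ {4}; g ≡ 0 at y ∈ ∅; common: ∅.
  x = 5: f ≡ 0 at y ∈ {3}; g ≡ 0 at y ∈ ∅; common: ∅.
  x = 6: f ≡ 0 at y ∈ {3}; g ≡ 0 at y ∈ ∅; common: ∅.
Collecting: common zeros = ∅, so the count is 0.
Comparison with the Bézout bound: 0 ≤ 4 = deg(f)·deg(g), as expected for curves with no common component (the affine F_7-count falls short of the bound because intersections may lie at infinity, over extension fields, or carry multiplicity).


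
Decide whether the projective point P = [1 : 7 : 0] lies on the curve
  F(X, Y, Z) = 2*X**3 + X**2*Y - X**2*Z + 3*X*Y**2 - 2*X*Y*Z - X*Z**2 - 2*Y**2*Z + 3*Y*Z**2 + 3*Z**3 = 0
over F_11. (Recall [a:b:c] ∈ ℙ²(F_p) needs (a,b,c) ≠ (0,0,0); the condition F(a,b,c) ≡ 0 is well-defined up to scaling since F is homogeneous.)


F(1,7,0) ≡ 2 (mod 11); P is NOT on the curve.

Evaluate F(1, 7, 0) term-by-term (mod 11).
  2*X**3 ↦ 2·1·1·1 = 2
  X**2*Y ↦ 1·1·7·1 = 7
  -X**2*Z ↦ -1·1·1·0 = 0
  3*X*Y**2 ↦ 3·1·49·1 = 147
  -2*X*Y*Z ↦ -2·1·7·0 = 0
  -X*Z**2 ↦ -1·1·1·0 = 0
  -2*Y**2*Z ↦ -2·1·49·0 = 0
  3*Y*Z**2 ↦ 3·1·7·0 = 0
  3*Z**3 ↦ 3·1·1·0 = 0
Sum: F(1, 7, 0) = (2) + (7) + (0) + (147) + (0) + (0) + (0) + (0) + (0) = 156.
Reducing mod 11: 156 ≡ 2 (mod 11).
Since F(a, b, c) ≡ 2 ≠ 0 (mod 11), P does NOT lie on the curve.


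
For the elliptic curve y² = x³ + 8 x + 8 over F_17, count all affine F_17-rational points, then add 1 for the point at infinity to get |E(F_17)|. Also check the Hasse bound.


Affine points = {(0, 5), (0, 12), (1, 0), (2, 7), (2, 10), (3, 5), (3, 12), (4, 6), (4, 11), (6, 0), (7, 4), (7, 13), (10, 0), (11, 4), (11, 13), (12, 8), (12, 9), (14, 5), (14, 12), (15, 1), (15, 16), (16, 4), (16, 13)}; affine count = 23; |E(F_17)| = 24.

Discriminant check: Δ ∝ 4a³ + 27b² = 4·8³ + 27·8² = 4·512 + 27·64 ≡ 2 (mod 17). Nonzero ⇒ E is nonsingular.
For each x ∈ F_17, compute rhs = x³ + 8·x + 8 mod 17, then count y ∈ F_17 with y² ≡ rhs.
  x = 0: rhs = 8, matching y values: 5, 12 (2 points).
  x = 1: rhs = 0, matching y values: 0 (1 points).
  x = 2: rhs = 15, matching y values: 7, 10 (2 points).
  x = 3: rhs = 8, matching y values: 5, 12 (2 points).
  x = 4: rhs = 2, matching y values: 6, 11 (2 points).
  x = 5: rhs = 3, matching y values: none (0 points).
  x = 6: rhs = 0, matching y values: 0 (1 points).
  x = 7: rhs = 16, matching y values: 4, 13 (2 points).
  x = 8: rhs = 6, matching y values: none (0 points).
  x = 9: rhs = 10, matching y values: none (0 points).
  x = 10: rhs = 0, matching y values: 0 (1 points).
  x = 11: rhs = 16, matching y values: 4, 13 (2 points).
  x = 12: rhs = 13, matching y values: 8, 9 (2 points).
  x = 13: rhs = 14, matching y values: none (0 points).
  x = 14: rhs = 8, matching y values: 5, 12 (2 points).
  x = 15: rhs = 1, matching y values: 1, 16 (2 points).
  x = 16: rhs = 16, matching y values: 4, 13 (2 points).
Total affine count: 23.
Full point count |E(F_17)| = 23 + 1 = 24.
Hasse bound: |24 − (17+1)| = |6| = 6 ≤ 2√17 ≈ 8.2462 ✓.


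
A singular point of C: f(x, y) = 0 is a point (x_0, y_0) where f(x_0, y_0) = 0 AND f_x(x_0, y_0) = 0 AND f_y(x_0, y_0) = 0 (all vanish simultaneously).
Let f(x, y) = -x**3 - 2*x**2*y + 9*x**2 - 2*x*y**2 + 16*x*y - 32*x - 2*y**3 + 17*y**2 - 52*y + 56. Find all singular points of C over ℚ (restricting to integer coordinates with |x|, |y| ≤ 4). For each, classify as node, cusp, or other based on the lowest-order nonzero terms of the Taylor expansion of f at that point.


Singular points: {(2, 2)}; classification: node.

Compute partial derivatives:
  f_x = -3*x**2 - 4*x*y + 18*x - 2*y**2 + 16*y - 32.
  f_y = -2*x**2 - 4*x*y + 16*x - 6*y**2 + 34*y - 52.
Scan x_0 ∈ {−4, ..., 4}. For each x_0, f_y(x_0, y) is a polynomial in y; find its integer roots y ∈ {−4, ..., 4}, then test f_x and f at those candidates.
  x = -4: f_y(-4, y) = -6*y**2 + 50*y - 148; no integer root y with |y| ≤ 4.
  x = -3: f_y(-3, y) = -6*y**2 + 46*y - 118; no integer root y with |y| ≤ 4.
  x = -2: f_y(-2, y) = -6*y**2 + 42*y - 92; no integer root y with |y| ≤ 4.
  x = -1: f_y(-1, y) = -6*y**2 + 38*y - 70; no integer root y with |y| ≤ 4.
  x = 0: f_y(0, y) = -6*y**2 + 34*y - 52; no integer root y with |y| ≤ 4.
  x = 1: f_y(1, y) = -6*y**2 + 30*y - 38; no integer root y with |y| ≤ 4.
  x = 2: f_y(2, y) = -6*y**2 + 26*y - 28; vanishes at y ∈ {2}. (2, 2): f_x = 0, f = 0 — SINGULAR.
  x = 3: f_y(3, y) = -6*y**2 + 22*y - 22; no integer root y with |y| ≤ 4.
  x = 4: f_y(4, y) = -6*y**2 + 18*y - 20; no integer root y with |y| ≤ 4.
Only singular point on the grid: (2, 2).
Classify: substitute x = 2 + u, y = 2 + v and expand: f = -u**3 - 2*u**2*v - u**2 - 2*u*v**2 - 2*v**3 + v**2.
No constant or linear terms (consistent with a singular point). Quadratic part: -u**2 + v**2. Cubic part: -u**3 - 2*u**2*v - 2*u*v**2 - 2*v**3.
The quadratic part v**2 - u**2 = (v − u)(v + u) splits into two distinct linear factors, so there are two distinct tangent lines y − 2 = ±(x − 2) — this is a node (ordinary double point).
Classification: node.


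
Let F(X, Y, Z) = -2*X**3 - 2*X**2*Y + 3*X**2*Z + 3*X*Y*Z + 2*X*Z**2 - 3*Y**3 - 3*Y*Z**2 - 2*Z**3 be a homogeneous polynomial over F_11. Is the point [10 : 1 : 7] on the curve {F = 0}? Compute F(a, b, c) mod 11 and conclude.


F(10,1,7) ≡ 1 (mod 11); P is NOT on the curve.

Evaluate F(10, 1, 7) term-by-term (mod 11).
  -2*X**3 ↦ -2·1000·1·1 = -2000
  -2*X**2*Y ↦ -2·100·1·1 = -200
  3*X**2*Z ↦ 3·100·1·7 = 2100
  3*X*Y*Z ↦ 3·10·1·7 = 210
  2*X*Z**2 ↦ 2·10·1·49 = 980
  -3*Y**3 ↦ -3·1·1·1 = -3
  -3*Y*Z**2 ↦ -3·1·1·49 = -147
  -2*Z**3 ↦ -2·1·1·343 = -686
Sum: F(10, 1, 7) = (-2000) + (-200) + (2100) + (210) + (980) + (-3) + (-147) + (-686) = 254.
Reducing mod 11: 254 ≡ 1 (mod 11).
Since F(a, b, c) ≡ 1 ≠ 0 (mod 11), P does NOT lie on the curve.


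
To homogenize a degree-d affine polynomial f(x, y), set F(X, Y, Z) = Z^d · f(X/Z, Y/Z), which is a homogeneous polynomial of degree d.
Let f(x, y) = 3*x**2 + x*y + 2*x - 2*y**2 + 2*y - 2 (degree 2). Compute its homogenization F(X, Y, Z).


F(X, Y, Z) = 3*X**2 + X*Y + 2*X*Z - 2*Y**2 + 2*Y*Z - 2*Z**2

deg(f) = 2.
Substitute x = X/Z, y = Y/Z into f, then multiply by Z^2.
  monomial 3·x^2·y^0 ↦ 3·X^2·Y^0·Z^0.
  monomial 1·x^1·y^1 ↦ 1·X^1·Y^1·Z^0.
  monomial 2·x^1·y^0 ↦ 2·X^1·Y^0·Z^1.
  monomial -2·x^0·y^2 ↦ -2·X^0·Y^2·Z^0.
  monomial 2·x^0·y^1 ↦ 2·X^0·Y^1·Z^1.
  monomial -2·x^0·y^0 ↦ -2·X^0·Y^0·Z^2.
Collecting: F(X, Y, Z) = 3*X**2 + X*Y + 2*X*Z - 2*Y**2 + 2*Y*Z - 2*Z**2.


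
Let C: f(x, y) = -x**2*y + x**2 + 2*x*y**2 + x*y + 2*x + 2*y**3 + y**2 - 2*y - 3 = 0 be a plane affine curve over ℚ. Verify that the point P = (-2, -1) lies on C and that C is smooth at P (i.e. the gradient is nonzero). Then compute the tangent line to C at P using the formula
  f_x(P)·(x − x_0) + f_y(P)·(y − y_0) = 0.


Tangent line at P: -5*x + 4*y - 6 = 0.

Step 1: f(-2, -1) = 0, so P lies on C.
Step 2: partial derivatives
  f_x(x, y) = -2*x*y + 2*x + 2*y**2 + y + 2, f_y(x, y) = -x**2 + 4*x*y + x + 6*y**2 + 2*y - 2.
  f_x(P) = -5, f_y(P) = 4 (gradient nonzero, so P is smooth).
Step 3: tangent line at P: -5·(x − -2) + 4·(y − -1) = 0.
Expanding: -5*x + 4*y - 6 = 0.


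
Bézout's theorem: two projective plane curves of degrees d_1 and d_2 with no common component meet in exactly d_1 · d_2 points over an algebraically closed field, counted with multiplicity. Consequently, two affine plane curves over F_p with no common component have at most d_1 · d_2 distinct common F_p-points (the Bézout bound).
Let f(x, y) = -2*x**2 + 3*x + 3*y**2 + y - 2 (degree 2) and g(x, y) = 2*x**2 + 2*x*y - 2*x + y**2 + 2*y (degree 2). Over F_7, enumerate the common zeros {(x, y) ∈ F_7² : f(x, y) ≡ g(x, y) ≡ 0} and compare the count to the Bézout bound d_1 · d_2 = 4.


Common zeros: {(3, 1)}; count = 1; Bézout bound = 4.

deg(f) = 2, deg(g) = 2, so Bézout bound = 4.
Scan x ∈ F_7. For each x, list the y ∈ F_7 with f(x, y) ≡ 0 and those with g(x, y) ≡ 0 (mod 7); the common zeros in that column are the intersection.
  x = 0: f ≡ 0 at y ∈ {3, 6}; g ≡ 0 at y ∈ {0, 5}; common: ∅.
  x = 1: f ≡ 0 at y ∈ ∅; g ≡ 0 at y ∈ {0, 3}; common: ∅.
  x = 2: f ≡ 0 at y ∈ {1}; g ≡ 0 at y ∈ ∅; common: ∅.
  x = 3: f ≡ 0 at y ∈ {1}; g ≡ 0 at y ∈ {1, 5}; common: {1}.
  x = 4: f ≡ 0 at y ∈ ∅; g ≡ 0 at y ∈ {1, 3}; common: ∅.
  x = 5: f ≡ 0 at y ∈ {3, 6}; g ≡ 0 at y ∈ ∅; common: ∅.
  x = 6: f ≡ 0 at y ∈ {0, 2}; g ≡ 0 at y ∈ ∅; common: ∅.
Collecting: common zeros = {(3, 1)}, so the count is 1.
Comparison with the Bézout bound: 1 ≤ 4 = deg(f)·deg(g), as expected for curves with no common component (the affine F_7-count falls short of the bound because intersections may lie at infinity, over extension fields, or carry multiplicity).


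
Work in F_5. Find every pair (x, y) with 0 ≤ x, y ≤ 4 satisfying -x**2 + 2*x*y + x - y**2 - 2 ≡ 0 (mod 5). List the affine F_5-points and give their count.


Affine F_5-points: {(1, 3), (1, 4), (2, 2), (3, 2), (3, 4)}; count = 5.

For each of the 25 pairs (x, y) ∈ F_5², evaluate f(x, y) mod 5. Record the zeros.
  x = 0: [0↦3, 1↦2, 2↦4, 3↦4, 4↦2]  zeros at y ∈ ∅
  x = 1: [0↦3, 1↦4, 2↦3, 3↦0, 4↦0]  zeros at y ∈ {3, 4}
  x = 2: [0↦1, 1↦4, 2↦0, 3↦4, 4↦1]  zeros at y ∈ {2}
  x = 3: [0↦2, 1↦2, 2↦0, 3↦1, 4↦0]  zeros at y ∈ {2, 4}
  x = 4: [0↦1, 1↦3, 2↦3, 3↦1, 4↦2]  zeros at y ∈ ∅
Collecting zeros: affine points = {(1, 3), (1, 4), (2, 2), (3, 2), (3, 4)}.
Total count |C(F_5)_aff| = 5.


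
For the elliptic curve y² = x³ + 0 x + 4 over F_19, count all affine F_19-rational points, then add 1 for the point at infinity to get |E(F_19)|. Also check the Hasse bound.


Affine points = {(0, 2), (0, 17), (1, 9), (1, 10), (4, 7), (4, 12), (6, 7), (6, 12), (7, 9), (7, 10), (9, 7), (9, 12), (10, 4), (10, 15), (11, 9), (11, 10), (13, 4), (13, 15), (15, 4), (15, 15)}; affine count = 20; |E(F_19)| = 21.

Discriminant check: Δ ∝ 4a³ + 27b² = 4·0³ + 27·4² = 4·0 + 27·16 ≡ 14 (mod 19). Nonzero ⇒ E is nonsingular.
For each x ∈ F_19, compute rhs = x³ + 0·x + 4 mod 19, then count y ∈ F_19 with y² ≡ rhs.
  x = 0: rhs = 4, matching y values: 2, 17 (2 points).
  x = 1: rhs = 5, matching y values: 9, 10 (2 points).
  x = 2: rhs = 12, matching y values: none (0 points).
  x = 3: rhs = 12, matching y values: none (0 points).
  x = 4: rhs = 11, matching y values: 7, 12 (2 points).
  x = 5: rhs = 15, matching y values: none (0 points).
  x = 6: rhs = 11, matching y values: 7, 12 (2 points).
  x = 7: rhs = 5, matching y values: 9, 10 (2 points).
  x = 8: rhs = 3, matching y values: none (0 points).
  x = 9: rhs = 11, matching y values: 7, 12 (2 points).
  x = 10: rhs = 16, matching y values: 4, 15 (2 points).
  x = 11: rhs = 5, matching y values: 9, 10 (2 points).
  x = 12: rhs = 3, matching y values: none (0 points).
  x = 13: rhs = 16, matching y values: 4, 15 (2 points).
  x = 14: rhs = 12, matching y values: none (0 points).
  x = 15: rhs = 16, matching y values: 4, 15 (2 points).
  x = 16: rhs = 15, matching y values: none (0 points).
  x = 17: rhs = 15, matching y values: none (0 points).
  x = 18: rhs = 3, matching y values: none (0 points).
Total affine count: 20.
Full point count |E(F_19)| = 20 + 1 = 21.
Hasse bound: |21 − (19+1)| = |1| = 1 ≤ 2√19 ≈ 8.7178 ✓.
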